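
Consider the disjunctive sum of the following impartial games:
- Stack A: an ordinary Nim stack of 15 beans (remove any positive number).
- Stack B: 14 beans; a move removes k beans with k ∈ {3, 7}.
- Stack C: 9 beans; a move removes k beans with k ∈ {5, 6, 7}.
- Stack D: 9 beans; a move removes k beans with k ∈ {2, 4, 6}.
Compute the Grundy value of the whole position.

Stack A is a plain Nim stack of size 15, so its Grundy value is 15.
Grundy values for stack B (subtraction set {3, 7}):
k:     0  1  2  3  4  5  6  7  8  9 10 11 12 13 14
g(k):  0  0  0  1  1  1  0  2  2  1  0  0  0  1  1
So g(14) = 1.
Build the Grundy sequence for stack C with g(k) = mex{g(k−s) : s ∈ {5, 6, 7}, s ≤ k}:
g(0) = mex{} = 0
g(1) = mex{} = 0
g(2) = mex{} = 0
g(3) = mex{} = 0
g(4) = mex{} = 0
g(5) = mex{0} = 1
g(6) = mex{0} = 1
g(7) = mex{0} = 1
g(8) = mex{0} = 1
g(9) = mex{0} = 1
So g(9) = 1.
Build the Grundy sequence for stack D with g(k) = mex{g(k−s) : s ∈ {2, 4, 6}, s ≤ k}:
k:     0  1  2  3  4  5  6  7  8  9
g(k):  0  0  1  1  2  2  3  3  0  0
So g(9) = 0.
By the Sprague-Grundy theorem, the Grundy value of a sum of independent games is the XOR of the component values.
Combined value = 15 ⊕ 1 ⊕ 1 ⊕ 0 = 15.

15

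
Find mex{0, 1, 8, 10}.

The values 0, 1 are all present; 2 is the first non-negative integer missing from the set.

2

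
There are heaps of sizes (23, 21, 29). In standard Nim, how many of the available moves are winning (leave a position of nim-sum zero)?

Write each in binary and XOR column by column:
  10111  (23)
  10101  (21)
  11101  (29)
  -----
  11111  (31)
The overall nim-sum is X = 31. A heap of size p has a winning move iff p XOR X < p (reduce it to p XOR X).
  23: 23 XOR 31 = 8 < 23 — winning move (to 8).
  21: 21 XOR 31 = 10 < 21 — winning move (to 10).
  29: 29 XOR 31 = 2 < 29 — winning move (to 2).
That gives 3 winning moves.

3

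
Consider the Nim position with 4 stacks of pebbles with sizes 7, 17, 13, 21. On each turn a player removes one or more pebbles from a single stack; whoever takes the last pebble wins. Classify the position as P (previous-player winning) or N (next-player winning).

N-position

Write each in binary and XOR column by column:
  00111  (7)
  10001  (17)
  01101  (13)
  10101  (21)
  -----
  01110  (14)
The nim-sum is 14 ≠ 0, so this is an N-position: the player to move can win.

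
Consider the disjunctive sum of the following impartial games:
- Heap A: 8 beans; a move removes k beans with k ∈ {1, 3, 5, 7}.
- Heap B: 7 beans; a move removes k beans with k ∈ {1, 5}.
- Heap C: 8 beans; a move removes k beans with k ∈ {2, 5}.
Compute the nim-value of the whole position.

Grundy values for heap A (subtraction set {1, 3, 5, 7}):
g(0) = mex{} = 0
g(1) = mex{0} = 1
g(2) = mex{1} = 0
g(3) = mex{0} = 1
g(4) = mex{1} = 0
g(5) = mex{0} = 1
g(6) = mex{1} = 0
g(7) = mex{0} = 1
g(8) = mex{1} = 0
So g(8) = 0.
For heap B, compute g(0), g(1), … with moves {1, 5}:
g(0) = mex{} = 0
g(1) = mex{0} = 1
g(2) = mex{1} = 0
g(3) = mex{0} = 1
g(4) = mex{1} = 0
g(5) = mex{0} = 1
g(6) = mex{1} = 0
g(7) = mex{0} = 1
So g(7) = 1.
For heap C, compute g(0), g(1), … with moves {2, 5}:
g(0) = mex{} = 0
g(1) = mex{} = 0
g(2) = mex{0} = 1
g(3) = mex{0} = 1
g(4) = mex{1} = 0
g(5) = mex{0,1} = 2
g(6) = mex{0} = 1
g(7) = mex{1,2} = 0
g(8) = mex{1} = 0
So g(8) = 0.
By the Sprague-Grundy theorem, the Grundy value of a sum of independent games is the XOR of the component values.
Combined value = 0 XOR 1 XOR 0 = 1.

1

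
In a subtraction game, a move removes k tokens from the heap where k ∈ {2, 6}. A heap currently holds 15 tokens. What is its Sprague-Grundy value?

Build the Grundy sequence with g(k) = mex{g(k−s) : s ∈ {2, 6}, s ≤ k}:
k:     0  1  2  3  4  5  6  7  8  9 10 11 12 13 14 15
g(k):  0  0  1  1  0  0  1  1  0  0  1  1  0  0  1  1
So g(15) = 1.

1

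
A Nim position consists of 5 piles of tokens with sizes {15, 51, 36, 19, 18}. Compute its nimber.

Nim-sum: 15 XOR 51 XOR 36 XOR 19 XOR 18 = 25.

25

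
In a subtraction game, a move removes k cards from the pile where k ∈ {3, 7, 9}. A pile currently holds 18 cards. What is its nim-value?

0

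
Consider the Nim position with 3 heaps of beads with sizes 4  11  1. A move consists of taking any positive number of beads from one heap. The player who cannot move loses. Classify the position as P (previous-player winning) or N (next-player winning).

N-position

Compute the nim-sum pairwise:
4 ⊕ 11 = 15
15 ⊕ 1 = 14
The nim-sum is 14 ≠ 0, so this is an N-position: the player to move can win.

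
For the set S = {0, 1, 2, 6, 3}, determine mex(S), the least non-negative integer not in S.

4

The values 0, 1, 2, 3 are all present; 4 is the first non-negative integer missing from the set.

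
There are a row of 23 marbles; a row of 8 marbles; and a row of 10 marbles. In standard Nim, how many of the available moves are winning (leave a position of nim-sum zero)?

Compute the nim-sum pairwise:
23 XOR 8 = 31
31 XOR 10 = 21
The overall nim-sum is X = 21. A row of size p has a winning move iff p XOR X < p (reduce it to p XOR X).
  23: 23 XOR 21 = 2 < 23 — winning move (to 2).
  8: 8 XOR 21 = 29 ≥ 8 — no move.
  10: 10 XOR 21 = 31 ≥ 10 — no move.
That gives 1 winning move.

1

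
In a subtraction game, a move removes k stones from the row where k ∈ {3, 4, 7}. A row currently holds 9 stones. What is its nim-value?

3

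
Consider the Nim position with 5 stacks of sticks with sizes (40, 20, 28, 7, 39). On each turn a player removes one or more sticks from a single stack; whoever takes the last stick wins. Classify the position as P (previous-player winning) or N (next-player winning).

P-position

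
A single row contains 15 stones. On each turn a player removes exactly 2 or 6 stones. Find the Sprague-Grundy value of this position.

Build the Grundy sequence with g(k) = mex{g(k−s) : s ∈ {2, 6}, s ≤ k}:
k:     0  1  2  3  4  5  6  7  8  9 10 11 12 13 14 15
g(k):  0  0  1  1  0  0  1  1  0  0  1  1  0  0  1  1
So g(15) = 1.

1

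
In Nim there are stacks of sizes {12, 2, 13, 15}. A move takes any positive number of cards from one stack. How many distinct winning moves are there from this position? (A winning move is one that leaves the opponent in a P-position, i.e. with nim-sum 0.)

Compute the nim-sum pairwise:
12 ^ 2 = 14
14 ^ 13 = 3
3 ^ 15 = 12
The overall nim-sum is X = 12. A stack of size p has a winning move iff p XOR X < p (reduce it to p XOR X).
  12: 12 XOR 12 = 0 < 12 — winning move (to 0).
  2: 2 XOR 12 = 14 ≥ 2 — no move.
  13: 13 XOR 12 = 1 < 13 — winning move (to 1).
  15: 15 XOR 12 = 3 < 15 — winning move (to 3).
That gives 3 winning moves.

3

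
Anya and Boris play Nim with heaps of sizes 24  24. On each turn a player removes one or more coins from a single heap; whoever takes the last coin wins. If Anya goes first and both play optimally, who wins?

Boris wins

Write each in binary and XOR column by column:
  11000  (24)
  11000  (24)
  -----
  00000  (0)
The nim-sum is 0, so this is a P-position: the player to move is in a losing position under optimal play; Anya is about to move from it and so loses — Boris wins.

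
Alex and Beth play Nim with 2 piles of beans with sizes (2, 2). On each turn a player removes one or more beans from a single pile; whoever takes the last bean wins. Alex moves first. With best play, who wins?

Beth wins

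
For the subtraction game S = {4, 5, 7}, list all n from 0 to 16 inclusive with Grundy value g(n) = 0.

0, 1, 2, 3, 11, 12, 13, 14

Grundy values for subtraction set {4, 5, 7}:
k:     0  1  2  3  4  5  6  7  8  9 10 11 12 13 14 15 16
g(k):  0  0  0  0  1  1  1  1  2  2  2  0  0  0  0  1  1
The P-positions (g = 0) in 0..16 are 0, 1, 2, 3, 11, 12, 13, 14.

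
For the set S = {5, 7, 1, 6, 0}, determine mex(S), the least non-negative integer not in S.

The values 0, 1 are all present; 2 is the first non-negative integer missing from the set.

2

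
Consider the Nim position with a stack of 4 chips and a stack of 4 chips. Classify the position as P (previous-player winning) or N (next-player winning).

P-position

Nim-sum: 4 ⊕ 4 = 0.
The nim-sum is 0, so this is a P-position: the player to move is in a losing position under optimal play.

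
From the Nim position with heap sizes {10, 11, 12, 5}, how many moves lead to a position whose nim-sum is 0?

3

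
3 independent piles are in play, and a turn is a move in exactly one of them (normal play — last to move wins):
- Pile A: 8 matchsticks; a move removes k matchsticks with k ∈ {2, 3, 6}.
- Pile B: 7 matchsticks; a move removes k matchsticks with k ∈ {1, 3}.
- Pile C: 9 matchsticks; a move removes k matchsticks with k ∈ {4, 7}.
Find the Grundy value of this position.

1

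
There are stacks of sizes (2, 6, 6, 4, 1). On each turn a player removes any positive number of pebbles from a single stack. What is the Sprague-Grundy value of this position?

Compute the nim-sum pairwise:
2 ^ 6 = 4
4 ^ 6 = 2
2 ^ 4 = 6
6 ^ 1 = 7

7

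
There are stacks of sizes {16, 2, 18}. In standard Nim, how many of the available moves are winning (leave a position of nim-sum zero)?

In binary:
  10000  (16)
  00010  (2)
  10010  (18)
  -----
  00000  (0)
The nim-sum is already 0, so every move leaves a nonzero nim-sum — there are no winning moves.

0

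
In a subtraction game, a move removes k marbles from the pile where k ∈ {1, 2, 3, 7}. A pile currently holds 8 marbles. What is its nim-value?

Build the Grundy sequence with g(k) = mex{g(k−s) : s ∈ {1, 2, 3, 7}, s ≤ k}:
g(0) = mex{} = 0
g(1) = mex{0} = 1
g(2) = mex{0,1} = 2
g(3) = mex{0,1,2} = 3
g(4) = mex{1,2,3} = 0
g(5) = mex{0,2,3} = 1
g(6) = mex{0,1,3} = 2
g(7) = mex{0,1,2} = 3
g(8) = mex{1,2,3} = 0
So g(8) = 0.

0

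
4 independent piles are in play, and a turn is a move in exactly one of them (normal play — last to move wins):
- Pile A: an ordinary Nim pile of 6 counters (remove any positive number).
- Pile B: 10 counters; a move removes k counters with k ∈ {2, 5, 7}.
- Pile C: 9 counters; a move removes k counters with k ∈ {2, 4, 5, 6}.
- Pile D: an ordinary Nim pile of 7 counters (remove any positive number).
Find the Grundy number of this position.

1

Pile A is a plain Nim pile of size 6, so its Grundy value is 6.
Grundy values for pile B (subtraction set {2, 5, 7}):
k:     0  1  2  3  4  5  6  7  8  9 10
g(k):  0  0  1  1  0  2  1  3  2  2  0
So g(10) = 0.
For pile C, compute g(0), g(1), … with moves {2, 4, 5, 6}:
k:     0  1  2  3  4  5  6  7  8  9
g(k):  0  0  1  1  2  2  3  3  0  0
So g(9) = 0.
Pile D is a plain Nim pile of size 7, so its Grundy value is 7.
By the Sprague-Grundy theorem, the Grundy value of a sum of independent games is the XOR of the component values.
Combined value = 6 ⊕ 0 ⊕ 0 ⊕ 7 = 1.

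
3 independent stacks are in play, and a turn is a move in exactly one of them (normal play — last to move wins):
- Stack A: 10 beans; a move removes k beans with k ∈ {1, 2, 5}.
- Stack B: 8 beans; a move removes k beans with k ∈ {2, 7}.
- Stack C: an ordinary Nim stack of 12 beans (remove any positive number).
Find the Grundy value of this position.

For stack A, compute g(0), g(1), … with moves {1, 2, 5}:
g(0) = mex{} = 0
g(1) = mex{0} = 1
g(2) = mex{0,1} = 2
g(3) = mex{1,2} = 0
g(4) = mex{0,2} = 1
g(5) = mex{0,1} = 2
g(6) = mex{1,2} = 0
g(7) = mex{0,2} = 1
g(8) = mex{0,1} = 2
g(9) = mex{1,2} = 0
g(10) = mex{0,2} = 1
So g(10) = 1.
Build the Grundy sequence for stack B with g(k) = mex{g(k−s) : s ∈ {2, 7}, s ≤ k}:
g(0) = mex{} = 0
g(1) = mex{} = 0
g(2) = mex{0} = 1
g(3) = mex{0} = 1
g(4) = mex{1} = 0
g(5) = mex{1} = 0
g(6) = mex{0} = 1
g(7) = mex{0} = 1
g(8) = mex{0,1} = 2
So g(8) = 2.
Stack C is a plain Nim stack of size 12, so its Grundy value is 12.
The value of a disjunctive sum is the nim-sum of the parts.
Combined value = 1 ⊕ 2 ⊕ 12 = 15.

15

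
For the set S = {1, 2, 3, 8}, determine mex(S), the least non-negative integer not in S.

0 is not in the set, so the mex is 0.

0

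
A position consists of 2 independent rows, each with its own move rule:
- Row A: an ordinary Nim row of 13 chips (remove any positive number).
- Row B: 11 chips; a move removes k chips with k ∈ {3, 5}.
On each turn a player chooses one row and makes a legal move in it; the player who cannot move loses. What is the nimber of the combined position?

Row A is a plain Nim row of size 13, so its Grundy value is 13.
Grundy values for row B (subtraction set {3, 5}):
g(0) = mex{} = 0
g(1) = mex{} = 0
g(2) = mex{} = 0
g(3) = mex{0} = 1
g(4) = mex{0} = 1
g(5) = mex{0} = 1
g(6) = mex{0,1} = 2
g(7) = mex{0,1} = 2
g(8) = mex{1} = 0
g(9) = mex{1,2} = 0
g(10) = mex{1,2} = 0
g(11) = mex{0,2} = 1
So g(11) = 1.
The value of a disjunctive sum is the nim-sum of the parts.
Combined value = 13 XOR 1 = 12.

12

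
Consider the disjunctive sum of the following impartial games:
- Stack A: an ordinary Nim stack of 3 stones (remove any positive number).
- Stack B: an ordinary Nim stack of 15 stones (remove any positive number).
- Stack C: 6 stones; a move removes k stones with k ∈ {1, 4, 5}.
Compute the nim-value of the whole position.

14

Stack A is a plain Nim stack of size 3, so its Grundy value is 3.
Stack B is a plain Nim stack of size 15, so its Grundy value is 15.
Grundy values for stack C (subtraction set {1, 4, 5}):
k:     0  1  2  3  4  5  6
g(k):  0  1  0  1  2  3  2
So g(6) = 2.
The value of a disjunctive sum is the nim-sum of the parts.
Combined value = 3 XOR 15 XOR 2 = 14.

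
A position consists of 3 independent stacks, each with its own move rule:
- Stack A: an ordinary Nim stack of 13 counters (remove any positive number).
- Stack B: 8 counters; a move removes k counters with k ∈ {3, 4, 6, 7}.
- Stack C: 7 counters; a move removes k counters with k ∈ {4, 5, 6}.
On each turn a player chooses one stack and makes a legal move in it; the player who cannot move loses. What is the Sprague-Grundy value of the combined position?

Stack A is a plain Nim stack of size 13, so its Grundy value is 13.
For stack B, compute g(0), g(1), … with moves {3, 4, 6, 7}:
g(0) = mex{} = 0
g(1) = mex{} = 0
g(2) = mex{} = 0
g(3) = mex{0} = 1
g(4) = mex{0} = 1
g(5) = mex{0} = 1
g(6) = mex{0,1} = 2
g(7) = mex{0,1} = 2
g(8) = mex{0,1} = 2
So g(8) = 2.
Build the Grundy sequence for stack C with g(k) = mex{g(k−s) : s ∈ {4, 5, 6}, s ≤ k}:
g(0) = mex{} = 0
g(1) = mex{} = 0
g(2) = mex{} = 0
g(3) = mex{} = 0
g(4) = mex{0} = 1
g(5) = mex{0} = 1
g(6) = mex{0} = 1
g(7) = mex{0} = 1
So g(7) = 1.
The value of a disjunctive sum is the nim-sum of the parts.
Combined value = 13 ⊕ 2 ⊕ 1 = 14.

14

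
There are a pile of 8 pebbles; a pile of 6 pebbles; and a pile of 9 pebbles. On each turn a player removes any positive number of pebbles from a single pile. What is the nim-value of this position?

Compute the nim-sum pairwise:
8 XOR 6 = 14
14 XOR 9 = 7

7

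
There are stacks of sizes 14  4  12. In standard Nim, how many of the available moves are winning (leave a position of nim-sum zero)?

3

Compute the nim-sum pairwise:
14 XOR 4 = 10
10 XOR 12 = 6
The overall nim-sum is X = 6. A stack of size p has a winning move iff p XOR X < p (reduce it to p XOR X).
  14: 14 XOR 6 = 8 < 14 — winning move (to 8).
  4: 4 XOR 6 = 2 < 4 — winning move (to 2).
  12: 12 XOR 6 = 10 < 12 — winning move (to 10).
That gives 3 winning moves.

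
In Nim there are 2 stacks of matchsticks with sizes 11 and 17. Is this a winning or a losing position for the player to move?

Winning position

Nim-sum: 11 ^ 17 = 26.
The nim-sum is 26 ≠ 0, so this is an N-position: the player to move can win.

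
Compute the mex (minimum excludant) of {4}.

0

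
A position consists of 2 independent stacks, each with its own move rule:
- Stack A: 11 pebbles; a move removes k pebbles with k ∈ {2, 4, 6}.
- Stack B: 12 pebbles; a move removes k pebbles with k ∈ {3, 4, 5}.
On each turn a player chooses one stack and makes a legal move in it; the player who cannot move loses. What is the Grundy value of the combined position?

0

For stack A, compute g(0), g(1), … with moves {2, 4, 6}:
k:     0  1  2  3  4  5  6  7  8  9 10 11
g(k):  0  0  1  1  2  2  3  3  0  0  1  1
So g(11) = 1.
Grundy values for stack B (subtraction set {3, 4, 5}):
g(0) = mex{} = 0
g(1) = mex{} = 0
g(2) = mex{} = 0
g(3) = mex{0} = 1
g(4) = mex{0} = 1
g(5) = mex{0} = 1
g(6) = mex{0,1} = 2
g(7) = mex{0,1} = 2
g(8) = mex{1} = 0
g(9) = mex{1,2} = 0
g(10) = mex{1,2} = 0
g(11) = mex{0,2} = 1
g(12) = mex{0,2} = 1
So g(12) = 1.
By the Sprague-Grundy theorem, the Grundy value of a sum of independent games is the XOR of the component values.
Combined value = 1 ⊕ 1 = 0.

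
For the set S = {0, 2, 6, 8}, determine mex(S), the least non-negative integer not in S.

0 is in the set but 1 is not, so the mex is 1.

1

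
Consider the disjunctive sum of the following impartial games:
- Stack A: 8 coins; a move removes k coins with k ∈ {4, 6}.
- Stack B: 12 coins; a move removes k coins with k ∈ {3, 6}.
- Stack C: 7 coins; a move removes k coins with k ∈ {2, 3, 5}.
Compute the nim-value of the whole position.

For stack A, compute g(0), g(1), … with moves {4, 6}:
k:     0  1  2  3  4  5  6  7  8
g(k):  0  0  0  0  1  1  1  1  2
So g(8) = 2.
Grundy values for stack B (subtraction set {3, 6}):
g(0) = mex{} = 0
g(1) = mex{} = 0
g(2) = mex{} = 0
g(3) = mex{0} = 1
g(4) = mex{0} = 1
g(5) = mex{0} = 1
g(6) = mex{0,1} = 2
g(7) = mex{0,1} = 2
g(8) = mex{0,1} = 2
g(9) = mex{1,2} = 0
g(10) = mex{1,2} = 0
g(11) = mex{1,2} = 0
g(12) = mex{0,2} = 1
So g(12) = 1.
Grundy values for stack C (subtraction set {2, 3, 5}):
g(0) = mex{} = 0
g(1) = mex{} = 0
g(2) = mex{0} = 1
g(3) = mex{0} = 1
g(4) = mex{0,1} = 2
g(5) = mex{0,1} = 2
g(6) = mex{0,1,2} = 3
g(7) = mex{1,2} = 0
So g(7) = 0.
By the Sprague-Grundy theorem, the Grundy value of a sum of independent games is the XOR of the component values.
Combined value = 2 ⊕ 1 ⊕ 0 = 3.

3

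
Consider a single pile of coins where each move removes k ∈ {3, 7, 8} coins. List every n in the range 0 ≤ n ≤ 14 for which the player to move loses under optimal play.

0, 1, 2, 6, 11, 12

Compute g(0), g(1), … for moves {3, 7, 8}:
k:     0  1  2  3  4  5  6  7  8  9 10 11 12 13 14
g(k):  0  0  0  1  1  1  0  2  2  1  3  0  0  2  1
The P-positions (g = 0) in 0..14 are 0, 1, 2, 6, 11, 12.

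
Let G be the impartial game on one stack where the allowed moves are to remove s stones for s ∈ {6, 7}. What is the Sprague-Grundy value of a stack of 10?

Compute g(0), g(1), … for moves {6, 7}:
g(0) = mex{} = 0
g(1) = mex{} = 0
g(2) = mex{} = 0
g(3) = mex{} = 0
g(4) = mex{} = 0
g(5) = mex{} = 0
g(6) = mex{0} = 1
g(7) = mex{0} = 1
g(8) = mex{0} = 1
g(9) = mex{0} = 1
g(10) = mex{0} = 1
So g(10) = 1.

1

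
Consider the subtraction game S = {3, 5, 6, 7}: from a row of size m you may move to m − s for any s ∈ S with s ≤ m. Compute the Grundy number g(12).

0

Compute g(0), g(1), … for moves {3, 5, 6, 7}:
g(0) = mex{} = 0
g(1) = mex{} = 0
g(2) = mex{} = 0
g(3) = mex{0} = 1
g(4) = mex{0} = 1
g(5) = mex{0} = 1
g(6) = mex{0,1} = 2
g(7) = mex{0,1} = 2
g(8) = mex{0,1} = 2
g(9) = mex{0,1,2} = 3
g(10) = mex{1,2} = 0
g(11) = mex{1,2} = 0
g(12) = mex{1,2,3} = 0
So g(12) = 0.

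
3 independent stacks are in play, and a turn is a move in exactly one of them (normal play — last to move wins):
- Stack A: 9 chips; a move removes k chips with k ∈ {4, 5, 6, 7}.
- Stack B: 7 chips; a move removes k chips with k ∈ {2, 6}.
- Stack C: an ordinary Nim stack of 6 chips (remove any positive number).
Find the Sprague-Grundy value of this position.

5

Grundy values for stack A (subtraction set {4, 5, 6, 7}):
k:     0  1  2  3  4  5  6  7  8  9
g(k):  0  0  0  0  1  1  1  1  2  2
So g(9) = 2.
Build the Grundy sequence for stack B with g(k) = mex{g(k−s) : s ∈ {2, 6}, s ≤ k}:
g(0) = mex{} = 0
g(1) = mex{} = 0
g(2) = mex{0} = 1
g(3) = mex{0} = 1
g(4) = mex{1} = 0
g(5) = mex{1} = 0
g(6) = mex{0} = 1
g(7) = mex{0} = 1
So g(7) = 1.
Stack C is a plain Nim stack of size 6, so its Grundy value is 6.
The value of a disjunctive sum is the nim-sum of the parts.
Combined value = 2 XOR 1 XOR 6 = 5.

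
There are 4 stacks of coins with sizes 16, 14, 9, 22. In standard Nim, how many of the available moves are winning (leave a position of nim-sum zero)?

1

Bitwise XOR of the heap sizes:
  10000  (16)
  01110  (14)
  01001  (9)
  10110  (22)
  -----
  00001  (1)
The overall nim-sum is X = 1. A stack of size p has a winning move iff p XOR X < p (reduce it to p XOR X).
  16: 16 XOR 1 = 17 ≥ 16 — no move.
  14: 14 XOR 1 = 15 ≥ 14 — no move.
  9: 9 XOR 1 = 8 < 9 — winning move (to 8).
  22: 22 XOR 1 = 23 ≥ 22 — no move.
That gives 1 winning move.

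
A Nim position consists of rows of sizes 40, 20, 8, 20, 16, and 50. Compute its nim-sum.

2

Nim-sum: 40 ^ 20 ^ 8 ^ 20 ^ 16 ^ 50 = 2.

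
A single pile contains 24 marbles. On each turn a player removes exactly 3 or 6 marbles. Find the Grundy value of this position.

2

Grundy values for subtraction set {3, 6}:
k:     0  1  2  3  4  5  6  7  8  9 10 11 12 13 14 15 16 17 18 19 20 21 22 23 24
g(k):  0  0  0  1  1  1  2  2  2  0  0  0  1  1  1  2  2  2  0  0  0  1  1  1  2
So g(24) = 2.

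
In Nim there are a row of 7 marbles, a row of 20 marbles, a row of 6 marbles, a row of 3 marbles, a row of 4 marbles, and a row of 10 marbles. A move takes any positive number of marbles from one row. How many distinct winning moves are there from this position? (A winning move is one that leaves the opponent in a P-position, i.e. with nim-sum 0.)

Nim-sum: 7 XOR 20 XOR 6 XOR 3 XOR 4 XOR 10 = 24.
The overall nim-sum is X = 24. A row of size p has a winning move iff p XOR X < p (reduce it to p XOR X).
  7: 7 XOR 24 = 31 ≥ 7 — no move.
  20: 20 XOR 24 = 12 < 20 — winning move (to 12).
  6: 6 XOR 24 = 30 ≥ 6 — no move.
  3: 3 XOR 24 = 27 ≥ 3 — no move.
  4: 4 XOR 24 = 28 ≥ 4 — no move.
  10: 10 XOR 24 = 18 ≥ 10 — no move.
That gives 1 winning move.

1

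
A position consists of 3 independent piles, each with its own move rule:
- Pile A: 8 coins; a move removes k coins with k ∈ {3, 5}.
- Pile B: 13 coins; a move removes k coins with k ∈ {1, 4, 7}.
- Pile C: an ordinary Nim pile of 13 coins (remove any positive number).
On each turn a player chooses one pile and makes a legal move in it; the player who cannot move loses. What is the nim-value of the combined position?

Grundy values for pile A (subtraction set {3, 5}):
g(0) = mex{} = 0
g(1) = mex{} = 0
g(2) = mex{} = 0
g(3) = mex{0} = 1
g(4) = mex{0} = 1
g(5) = mex{0} = 1
g(6) = mex{0,1} = 2
g(7) = mex{0,1} = 2
g(8) = mex{1} = 0
So g(8) = 0.
Grundy values for pile B (subtraction set {1, 4, 7}):
g(0) = mex{} = 0
g(1) = mex{0} = 1
g(2) = mex{1} = 0
g(3) = mex{0} = 1
g(4) = mex{0,1} = 2
g(5) = mex{1,2} = 0
g(6) = mex{0} = 1
g(7) = mex{0,1} = 2
g(8) = mex{1,2} = 0
g(9) = mex{0} = 1
g(10) = mex{1} = 0
g(11) = mex{0,2} = 1
g(12) = mex{0,1} = 2
g(13) = mex{1,2} = 0
So g(13) = 0.
Pile C is a plain Nim pile of size 13, so its Grundy value is 13.
By the Sprague-Grundy theorem, the Grundy value of a sum of independent games is the XOR of the component values.
Combined value = 0 ⊕ 0 ⊕ 13 = 13.

13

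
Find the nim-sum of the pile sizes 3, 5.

6

Nim-sum: 3 XOR 5 = 6.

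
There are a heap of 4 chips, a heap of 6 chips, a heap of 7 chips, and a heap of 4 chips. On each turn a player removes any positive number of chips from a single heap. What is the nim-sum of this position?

1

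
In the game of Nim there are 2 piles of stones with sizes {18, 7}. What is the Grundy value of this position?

21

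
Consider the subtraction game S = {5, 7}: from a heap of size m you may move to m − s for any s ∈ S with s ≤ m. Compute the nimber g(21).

Build the Grundy sequence with g(k) = mex{g(k−s) : s ∈ {5, 7}, s ≤ k}:
k:     0  1  2  3  4  5  6  7  8  9 10 11 12 13 14 15 16 17 18 19 20 21
g(k):  0  0  0  0  0  1  1  1  1  1  2  2  0  0  0  0  0  1  1  1  1  1
So g(21) = 1.

1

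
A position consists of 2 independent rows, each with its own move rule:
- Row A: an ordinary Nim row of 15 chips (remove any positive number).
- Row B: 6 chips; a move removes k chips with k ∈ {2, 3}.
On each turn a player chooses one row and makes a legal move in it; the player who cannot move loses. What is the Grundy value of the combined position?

Row A is a plain Nim row of size 15, so its Grundy value is 15.
Grundy values for row B (subtraction set {2, 3}):
k:     0  1  2  3  4  5  6
g(k):  0  0  1  1  2  0  0
So g(6) = 0.
By the Sprague-Grundy theorem, the Grundy value of a sum of independent games is the XOR of the component values.
Combined value = 15 ⊕ 0 = 15.

15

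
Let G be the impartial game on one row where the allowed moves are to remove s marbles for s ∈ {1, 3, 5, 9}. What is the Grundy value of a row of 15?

1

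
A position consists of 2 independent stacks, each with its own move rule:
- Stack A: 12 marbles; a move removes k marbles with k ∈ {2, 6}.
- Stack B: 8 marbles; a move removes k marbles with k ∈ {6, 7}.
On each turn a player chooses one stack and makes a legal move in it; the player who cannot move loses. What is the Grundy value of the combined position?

1

Grundy values for stack A (subtraction set {2, 6}):
k:     0  1  2  3  4  5  6  7  8  9 10 11 12
g(k):  0  0  1  1  0  0  1  1  0  0  1  1  0
So g(12) = 0.
Build the Grundy sequence for stack B with g(k) = mex{g(k−s) : s ∈ {6, 7}, s ≤ k}:
k:     0  1  2  3  4  5  6  7  8
g(k):  0  0  0  0  0  0  1  1  1
So g(8) = 1.
By the Sprague-Grundy theorem, the Grundy value of a sum of independent games is the XOR of the component values.
Combined value = 0 XOR 1 = 1.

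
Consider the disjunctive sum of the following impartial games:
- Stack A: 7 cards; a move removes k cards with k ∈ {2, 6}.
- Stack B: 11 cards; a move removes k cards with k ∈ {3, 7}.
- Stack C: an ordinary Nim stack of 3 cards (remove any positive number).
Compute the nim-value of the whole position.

Grundy values for stack A (subtraction set {2, 6}):
k:     0  1  2  3  4  5  6  7
g(k):  0  0  1  1  0  0  1  1
So g(7) = 1.
Build the Grundy sequence for stack B with g(k) = mex{g(k−s) : s ∈ {3, 7}, s ≤ k}:
g(0) = mex{} = 0
g(1) = mex{} = 0
g(2) = mex{} = 0
g(3) = mex{0} = 1
g(4) = mex{0} = 1
g(5) = mex{0} = 1
g(6) = mex{1} = 0
g(7) = mex{0,1} = 2
g(8) = mex{0,1} = 2
g(9) = mex{0} = 1
g(10) = mex{1,2} = 0
g(11) = mex{1,2} = 0
So g(11) = 0.
Stack C is a plain Nim stack of size 3, so its Grundy value is 3.
The value of a disjunctive sum is the nim-sum of the parts.
Combined value = 1 XOR 0 XOR 3 = 2.

2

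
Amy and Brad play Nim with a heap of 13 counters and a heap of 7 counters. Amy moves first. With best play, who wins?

Compute the nim-sum pairwise:
13 XOR 7 = 10
The nim-sum is 10 ≠ 0, so this is an N-position: the player to move can win; Amy has a winning move.

Amy wins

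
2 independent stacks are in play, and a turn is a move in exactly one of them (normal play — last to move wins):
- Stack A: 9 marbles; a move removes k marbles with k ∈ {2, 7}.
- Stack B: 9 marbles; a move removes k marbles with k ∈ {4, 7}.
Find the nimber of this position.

For stack A, compute g(0), g(1), … with moves {2, 7}:
g(0) = mex{} = 0
g(1) = mex{} = 0
g(2) = mex{0} = 1
g(3) = mex{0} = 1
g(4) = mex{1} = 0
g(5) = mex{1} = 0
g(6) = mex{0} = 1
g(7) = mex{0} = 1
g(8) = mex{0,1} = 2
g(9) = mex{1} = 0
So g(9) = 0.
Build the Grundy sequence for stack B with g(k) = mex{g(k−s) : s ∈ {4, 7}, s ≤ k}:
k:     0  1  2  3  4  5  6  7  8  9
g(k):  0  0  0  0  1  1  1  1  2  2
So g(9) = 2.
By the Sprague-Grundy theorem, the Grundy value of a sum of independent games is the XOR of the component values.
Combined value = 0 ⊕ 2 = 2.

2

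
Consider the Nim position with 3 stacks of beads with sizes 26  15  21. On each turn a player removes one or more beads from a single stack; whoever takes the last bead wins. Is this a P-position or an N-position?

P-position

Nim-sum: 26 XOR 15 XOR 21 = 0.
The nim-sum is 0, so this is a P-position: the player to move is in a losing position under optimal play.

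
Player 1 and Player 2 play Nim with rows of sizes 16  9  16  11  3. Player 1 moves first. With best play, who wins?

Compute the nim-sum pairwise:
16 ^ 9 = 25
25 ^ 16 = 9
9 ^ 11 = 2
2 ^ 3 = 1
The nim-sum is 1 ≠ 0, so this is an N-position: the player to move can win; Player 1 has a winning move.

Player 1 wins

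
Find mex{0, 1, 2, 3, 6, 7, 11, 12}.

4

The values 0, 1, 2, 3 are all present; 4 is the first non-negative integer missing from the set.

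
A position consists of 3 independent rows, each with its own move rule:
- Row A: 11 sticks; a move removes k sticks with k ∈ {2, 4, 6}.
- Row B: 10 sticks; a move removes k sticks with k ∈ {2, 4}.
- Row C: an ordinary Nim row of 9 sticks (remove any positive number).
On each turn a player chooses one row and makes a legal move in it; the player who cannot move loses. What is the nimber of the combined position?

10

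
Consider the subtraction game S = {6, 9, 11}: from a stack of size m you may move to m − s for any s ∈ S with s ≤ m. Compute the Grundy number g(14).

2

Build the Grundy sequence with g(k) = mex{g(k−s) : s ∈ {6, 9, 11}, s ≤ k}:
g(0) = mex{} = 0
g(1) = mex{} = 0
g(2) = mex{} = 0
g(3) = mex{} = 0
g(4) = mex{} = 0
g(5) = mex{} = 0
g(6) = mex{0} = 1
g(7) = mex{0} = 1
g(8) = mex{0} = 1
g(9) = mex{0} = 1
g(10) = mex{0} = 1
g(11) = mex{0} = 1
g(12) = mex{0,1} = 2
g(13) = mex{0,1} = 2
g(14) = mex{0,1} = 2
So g(14) = 2.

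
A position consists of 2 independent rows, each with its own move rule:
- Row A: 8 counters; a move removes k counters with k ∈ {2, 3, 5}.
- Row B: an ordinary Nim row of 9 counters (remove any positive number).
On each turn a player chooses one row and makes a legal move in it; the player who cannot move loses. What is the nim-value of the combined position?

9

For row A, compute g(0), g(1), … with moves {2, 3, 5}:
k:     0  1  2  3  4  5  6  7  8
g(k):  0  0  1  1  2  2  3  0  0
So g(8) = 0.
Row B is a plain Nim row of size 9, so its Grundy value is 9.
By the Sprague-Grundy theorem, the Grundy value of a sum of independent games is the XOR of the component values.
Combined value = 0 XOR 9 = 9.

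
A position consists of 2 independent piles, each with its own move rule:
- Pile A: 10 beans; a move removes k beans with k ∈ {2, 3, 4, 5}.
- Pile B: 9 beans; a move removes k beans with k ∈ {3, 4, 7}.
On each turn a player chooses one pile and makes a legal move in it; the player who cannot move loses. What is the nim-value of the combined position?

2

Build the Grundy sequence for pile A with g(k) = mex{g(k−s) : s ∈ {2, 3, 4, 5}, s ≤ k}:
g(0) = mex{} = 0
g(1) = mex{} = 0
g(2) = mex{0} = 1
g(3) = mex{0} = 1
g(4) = mex{0,1} = 2
g(5) = mex{0,1} = 2
g(6) = mex{0,1,2} = 3
g(7) = mex{1,2} = 0
g(8) = mex{1,2,3} = 0
g(9) = mex{0,2,3} = 1
g(10) = mex{0,2,3} = 1
So g(10) = 1.
For pile B, compute g(0), g(1), … with moves {3, 4, 7}:
k:     0  1  2  3  4  5  6  7  8  9
g(k):  0  0  0  1  1  1  2  2  2  3
So g(9) = 3.
The value of a disjunctive sum is the nim-sum of the parts.
Combined value = 1 ⊕ 3 = 2.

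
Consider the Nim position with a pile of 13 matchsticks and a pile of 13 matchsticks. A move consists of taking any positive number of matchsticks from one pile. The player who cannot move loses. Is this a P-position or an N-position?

P-position

Compute the nim-sum pairwise:
13 XOR 13 = 0
The nim-sum is 0, so this is a P-position: the player to move is in a losing position under optimal play.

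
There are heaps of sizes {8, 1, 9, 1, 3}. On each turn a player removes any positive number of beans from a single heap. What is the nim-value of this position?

2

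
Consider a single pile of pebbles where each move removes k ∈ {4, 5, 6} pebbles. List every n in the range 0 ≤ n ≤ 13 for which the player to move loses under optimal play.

Build the Grundy sequence with g(k) = mex{g(k−s) : s ∈ {4, 5, 6}, s ≤ k}:
k:     0  1  2  3  4  5  6  7  8  9 10 11 12 13
g(k):  0  0  0  0  1  1  1  1  2  2  0  0  0  0
The P-positions (g = 0) in 0..13 are 0, 1, 2, 3, 10, 11, 12, 13.

0, 1, 2, 3, 10, 11, 12, 13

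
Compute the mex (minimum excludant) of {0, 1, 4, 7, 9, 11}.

2

The values 0, 1 are all present; 2 is the first non-negative integer missing from the set.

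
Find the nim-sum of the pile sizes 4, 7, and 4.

Bitwise XOR of the heap sizes:
  100  (4)
  111  (7)
  100  (4)
  ---
  111  (7)

7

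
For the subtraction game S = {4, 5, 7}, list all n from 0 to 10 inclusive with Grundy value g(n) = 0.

0, 1, 2, 3

Compute g(0), g(1), … for moves {4, 5, 7}:
g(0) = mex{} = 0
g(1) = mex{} = 0
g(2) = mex{} = 0
g(3) = mex{} = 0
g(4) = mex{0} = 1
g(5) = mex{0} = 1
g(6) = mex{0} = 1
g(7) = mex{0} = 1
g(8) = mex{0,1} = 2
g(9) = mex{0,1} = 2
g(10) = mex{0,1} = 2
The P-positions (g = 0) in 0..10 are 0, 1, 2, 3.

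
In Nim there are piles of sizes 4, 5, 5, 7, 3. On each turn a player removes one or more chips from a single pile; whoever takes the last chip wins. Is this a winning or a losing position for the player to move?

Write each in binary and XOR column by column:
  100  (4)
  101  (5)
  101  (5)
  111  (7)
  011  (3)
  ---
  000  (0)
The nim-sum is 0, so this is a P-position: the player to move is in a losing position under optimal play.

Losing position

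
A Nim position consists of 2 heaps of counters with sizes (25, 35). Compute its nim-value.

Nim-sum: 25 XOR 35 = 58.

58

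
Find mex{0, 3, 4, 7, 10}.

0 is in the set but 1 is not, so the mex is 1.

1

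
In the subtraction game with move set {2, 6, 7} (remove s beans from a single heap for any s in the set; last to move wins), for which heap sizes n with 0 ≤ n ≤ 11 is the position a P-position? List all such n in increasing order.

0, 1, 4, 5, 9

Compute g(0), g(1), … for moves {2, 6, 7}:
g(0) = mex{} = 0
g(1) = mex{} = 0
g(2) = mex{0} = 1
g(3) = mex{0} = 1
g(4) = mex{1} = 0
g(5) = mex{1} = 0
g(6) = mex{0} = 1
g(7) = mex{0} = 1
g(8) = mex{0,1} = 2
g(9) = mex{1} = 0
g(10) = mex{0,1,2} = 3
g(11) = mex{0} = 1
The P-positions (g = 0) in 0..11 are 0, 1, 4, 5, 9.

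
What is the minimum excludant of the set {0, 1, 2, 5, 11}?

3

The values 0, 1, 2 are all present; 3 is the first non-negative integer missing from the set.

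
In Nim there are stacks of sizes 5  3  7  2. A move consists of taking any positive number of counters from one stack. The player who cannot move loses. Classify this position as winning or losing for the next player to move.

Winning position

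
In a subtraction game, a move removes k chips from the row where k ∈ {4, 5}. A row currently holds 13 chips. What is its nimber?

Build the Grundy sequence with g(k) = mex{g(k−s) : s ∈ {4, 5}, s ≤ k}:
g(0) = mex{} = 0
g(1) = mex{} = 0
g(2) = mex{} = 0
g(3) = mex{} = 0
g(4) = mex{0} = 1
g(5) = mex{0} = 1
g(6) = mex{0} = 1
g(7) = mex{0} = 1
g(8) = mex{0,1} = 2
g(9) = mex{1} = 0
g(10) = mex{1} = 0
g(11) = mex{1} = 0
g(12) = mex{1,2} = 0
g(13) = mex{0,2} = 1
So g(13) = 1.

1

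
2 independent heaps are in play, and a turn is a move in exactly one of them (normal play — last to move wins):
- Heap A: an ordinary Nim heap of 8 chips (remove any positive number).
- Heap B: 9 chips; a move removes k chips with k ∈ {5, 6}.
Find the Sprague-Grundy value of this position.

Heap A is a plain Nim heap of size 8, so its Grundy value is 8.
Build the Grundy sequence for heap B with g(k) = mex{g(k−s) : s ∈ {5, 6}, s ≤ k}:
g(0) = mex{} = 0
g(1) = mex{} = 0
g(2) = mex{} = 0
g(3) = mex{} = 0
g(4) = mex{} = 0
g(5) = mex{0} = 1
g(6) = mex{0} = 1
g(7) = mex{0} = 1
g(8) = mex{0} = 1
g(9) = mex{0} = 1
So g(9) = 1.
By the Sprague-Grundy theorem, the Grundy value of a sum of independent games is the XOR of the component values.
Combined value = 8 XOR 1 = 9.

9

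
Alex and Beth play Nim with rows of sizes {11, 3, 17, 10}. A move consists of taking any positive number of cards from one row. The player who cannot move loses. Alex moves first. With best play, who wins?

In binary:
  01011  (11)
  00011  (3)
  10001  (17)
  01010  (10)
  -----
  10011  (19)
The nim-sum is 19 ≠ 0, so this is an N-position: the player to move can win; Alex has a winning move.

Alex wins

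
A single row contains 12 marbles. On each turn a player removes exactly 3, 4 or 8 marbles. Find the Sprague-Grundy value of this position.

0

Grundy values for subtraction set {3, 4, 8}:
k:     0  1  2  3  4  5  6  7  8  9 10 11 12
g(k):  0  0  0  1  1  1  2  0  2  3  1  3  0
So g(12) = 0.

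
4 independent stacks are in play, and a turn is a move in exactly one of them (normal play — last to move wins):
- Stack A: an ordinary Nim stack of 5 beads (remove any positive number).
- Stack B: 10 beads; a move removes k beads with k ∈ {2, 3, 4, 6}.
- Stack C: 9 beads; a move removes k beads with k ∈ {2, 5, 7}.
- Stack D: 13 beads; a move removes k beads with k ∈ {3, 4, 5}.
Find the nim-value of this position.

7

Stack A is a plain Nim stack of size 5, so its Grundy value is 5.
Build the Grundy sequence for stack B with g(k) = mex{g(k−s) : s ∈ {2, 3, 4, 6}, s ≤ k}:
k:     0  1  2  3  4  5  6  7  8  9 10
g(k):  0  0  1  1  2  2  3  3  0  0  1
So g(10) = 1.
Grundy values for stack C (subtraction set {2, 5, 7}):
g(0) = mex{} = 0
g(1) = mex{} = 0
g(2) = mex{0} = 1
g(3) = mex{0} = 1
g(4) = mex{1} = 0
g(5) = mex{0,1} = 2
g(6) = mex{0} = 1
g(7) = mex{0,1,2} = 3
g(8) = mex{0,1} = 2
g(9) = mex{0,1,3} = 2
So g(9) = 2.
Grundy values for stack D (subtraction set {3, 4, 5}):
k:     0  1  2  3  4  5  6  7  8  9 10 11 12 13
g(k):  0  0  0  1  1  1  2  2  0  0  0  1  1  1
So g(13) = 1.
The value of a disjunctive sum is the nim-sum of the parts.
Combined value = 5 XOR 1 XOR 2 XOR 1 = 7.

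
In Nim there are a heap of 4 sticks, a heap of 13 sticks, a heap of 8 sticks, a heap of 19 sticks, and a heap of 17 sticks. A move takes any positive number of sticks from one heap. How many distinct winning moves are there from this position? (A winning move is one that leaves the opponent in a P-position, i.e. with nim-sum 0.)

1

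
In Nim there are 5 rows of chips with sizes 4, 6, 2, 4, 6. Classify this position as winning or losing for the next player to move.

Write each in binary and XOR column by column:
  100  (4)
  110  (6)
  010  (2)
  100  (4)
  110  (6)
  ---
  010  (2)
The nim-sum is 2 ≠ 0, so this is an N-position: the player to move can win.

Winning position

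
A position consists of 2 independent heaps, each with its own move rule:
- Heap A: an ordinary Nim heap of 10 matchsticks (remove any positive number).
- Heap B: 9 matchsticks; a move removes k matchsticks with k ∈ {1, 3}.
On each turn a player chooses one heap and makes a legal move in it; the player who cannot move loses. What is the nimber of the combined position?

11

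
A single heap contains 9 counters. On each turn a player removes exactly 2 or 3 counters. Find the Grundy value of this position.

2

Compute g(0), g(1), … for moves {2, 3}:
k:     0  1  2  3  4  5  6  7  8  9
g(k):  0  0  1  1  2  0  0  1  1  2
So g(9) = 2.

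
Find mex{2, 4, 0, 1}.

3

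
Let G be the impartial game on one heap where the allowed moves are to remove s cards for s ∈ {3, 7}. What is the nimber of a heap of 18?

Build the Grundy sequence with g(k) = mex{g(k−s) : s ∈ {3, 7}, s ≤ k}:
k:     0  1  2  3  4  5  6  7  8  9 10 11 12 13 14 15 16 17 18
g(k):  0  0  0  1  1  1  0  2  2  1  0  0  0  1  1  1  0  2  2
So g(18) = 2.

2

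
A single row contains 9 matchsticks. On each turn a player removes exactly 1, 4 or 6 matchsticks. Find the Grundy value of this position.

Compute g(0), g(1), … for moves {1, 4, 6}:
k:     0  1  2  3  4  5  6  7  8  9
g(k):  0  1  0  1  2  0  1  0  1  2
So g(9) = 2.

2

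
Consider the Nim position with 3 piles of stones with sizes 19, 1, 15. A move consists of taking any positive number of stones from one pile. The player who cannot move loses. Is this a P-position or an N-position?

Bitwise XOR of the heap sizes:
  10011  (19)
  00001  (1)
  01111  (15)
  -----
  11101  (29)
The nim-sum is 29 ≠ 0, so this is an N-position: the player to move can win.

N-position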